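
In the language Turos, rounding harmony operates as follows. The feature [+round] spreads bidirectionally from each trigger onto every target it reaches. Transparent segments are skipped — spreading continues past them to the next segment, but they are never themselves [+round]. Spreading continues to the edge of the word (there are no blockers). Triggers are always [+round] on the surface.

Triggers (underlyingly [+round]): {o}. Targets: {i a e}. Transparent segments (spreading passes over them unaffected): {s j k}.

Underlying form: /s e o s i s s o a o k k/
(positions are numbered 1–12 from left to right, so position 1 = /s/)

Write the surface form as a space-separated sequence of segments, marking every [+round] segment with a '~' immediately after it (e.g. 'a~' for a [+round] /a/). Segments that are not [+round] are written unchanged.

From /o/ at 3 rightward: 4 /s/ transparent; 5 /i/ → [+round]; 6 /s/ transparent; 7 /s/ transparent; 8 /o/ is itself a trigger — this domain ends here.
From /o/ at 3 leftward: 2 /e/ → [+round]; 1 /s/ transparent; word edge.
From /o/ at 8 rightward: 9 /a/ → [+round]; 10 /o/ is itself a trigger — this domain ends here.
From /o/ at 8 leftward: 7 /s/ transparent; 6 /s/ transparent; 5 /i/ → [+round]; 4 /s/ transparent; 3 /o/ is itself a trigger — this domain ends here.
From /o/ at 10 rightward: 11 /k/ transparent; 12 /k/ transparent; word edge.
From /o/ at 10 leftward: 9 /a/ → [+round]; 8 /o/ is itself a trigger — this domain ends here.
[+round] positions on the surface: 2 3 5 8 9 10.

s e~ o~ s i~ s s o~ a~ o~ k k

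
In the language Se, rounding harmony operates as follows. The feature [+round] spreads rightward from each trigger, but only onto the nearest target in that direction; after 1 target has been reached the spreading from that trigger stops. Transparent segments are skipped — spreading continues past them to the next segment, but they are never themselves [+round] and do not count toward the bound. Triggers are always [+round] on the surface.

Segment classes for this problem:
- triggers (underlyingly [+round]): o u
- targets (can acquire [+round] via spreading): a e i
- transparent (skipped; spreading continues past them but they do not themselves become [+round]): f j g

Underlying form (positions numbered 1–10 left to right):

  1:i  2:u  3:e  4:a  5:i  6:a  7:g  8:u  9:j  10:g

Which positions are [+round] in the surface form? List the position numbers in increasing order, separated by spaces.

From /u/ at 2 rightward: 3 /e/ → [+round]; bound reached.
From /u/ at 8 rightward: 9 /j/ transparent; 10 /g/ transparent; word edge.
Targets with no active source: positions 1 4 5 6 stay [-round].

2 3 8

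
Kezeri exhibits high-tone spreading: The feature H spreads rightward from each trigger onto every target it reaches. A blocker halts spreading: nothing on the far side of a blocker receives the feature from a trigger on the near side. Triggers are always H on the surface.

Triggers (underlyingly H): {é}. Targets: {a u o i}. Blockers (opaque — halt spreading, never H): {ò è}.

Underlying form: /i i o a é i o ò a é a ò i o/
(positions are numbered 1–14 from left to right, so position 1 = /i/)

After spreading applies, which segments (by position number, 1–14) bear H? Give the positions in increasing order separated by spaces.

From /é/ at 5 rightward: 6 /i/ → H; 7 /o/ → H; 8 /ò/ blocks.
From /é/ at 10 rightward: 11 /a/ → H; 12 /ò/ blocks.
Targets with no active source: positions 1 2 3 4 9 13 14 stay [-high tone].

5 6 7 10 11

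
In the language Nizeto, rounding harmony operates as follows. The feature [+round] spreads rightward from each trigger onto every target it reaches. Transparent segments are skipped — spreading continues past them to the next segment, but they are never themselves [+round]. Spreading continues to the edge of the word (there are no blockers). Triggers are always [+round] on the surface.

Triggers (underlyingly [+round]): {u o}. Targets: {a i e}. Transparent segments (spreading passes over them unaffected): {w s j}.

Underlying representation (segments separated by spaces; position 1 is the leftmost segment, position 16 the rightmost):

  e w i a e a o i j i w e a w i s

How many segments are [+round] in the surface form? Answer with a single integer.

6

From /o/ at 7 rightward: 8 /i/ → [+round]; 9 /j/ transparent; 10 /i/ → [+round]; 11 /w/ transparent; 12 /e/ → [+round]; 13 /a/ → [+round]; 14 /w/ transparent; 15 /i/ → [+round]; 16 /s/ transparent; word edge.
Targets with no active source: positions 1 3 4 5 6 stay [-round].
[+round] positions on the surface: 7 8 10 12 13 15.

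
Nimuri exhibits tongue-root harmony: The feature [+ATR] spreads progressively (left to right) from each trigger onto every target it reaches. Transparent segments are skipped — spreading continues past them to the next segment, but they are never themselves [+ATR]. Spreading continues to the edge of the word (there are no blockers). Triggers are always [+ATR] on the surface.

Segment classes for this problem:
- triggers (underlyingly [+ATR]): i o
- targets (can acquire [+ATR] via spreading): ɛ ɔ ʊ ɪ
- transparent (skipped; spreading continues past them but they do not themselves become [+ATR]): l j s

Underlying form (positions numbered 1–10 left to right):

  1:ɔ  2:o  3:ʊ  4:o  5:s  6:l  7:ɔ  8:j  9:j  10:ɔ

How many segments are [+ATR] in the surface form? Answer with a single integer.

From /o/ at 2 rightward: 3 /ʊ/ → [+ATR]; 4 /o/ is itself a trigger — this domain ends here.
From /o/ at 4 rightward: 5 /s/ transparent; 6 /l/ transparent; 7 /ɔ/ → [+ATR]; 8 /j/ transparent; 9 /j/ transparent; 10 /ɔ/ → [+ATR]; word edge.
Target with no active source: position 1 stays [-ATR].
[+ATR] positions on the surface: 2 3 4 7 10.

5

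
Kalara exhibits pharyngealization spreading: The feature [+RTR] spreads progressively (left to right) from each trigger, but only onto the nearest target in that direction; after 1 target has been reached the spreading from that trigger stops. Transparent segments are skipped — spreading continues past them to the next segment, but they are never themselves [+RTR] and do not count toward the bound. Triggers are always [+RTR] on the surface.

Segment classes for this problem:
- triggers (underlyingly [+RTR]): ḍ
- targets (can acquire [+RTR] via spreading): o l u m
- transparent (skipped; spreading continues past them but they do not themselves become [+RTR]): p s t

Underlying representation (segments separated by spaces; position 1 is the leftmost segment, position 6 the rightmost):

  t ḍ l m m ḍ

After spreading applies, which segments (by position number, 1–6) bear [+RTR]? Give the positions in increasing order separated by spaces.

2 3 6

From /ḍ/ at 2 rightward: 3 /l/ → [+RTR]; bound reached.
From /ḍ/ at 6 rightward: word edge.
Targets with no active source: positions 4 5 stay [-emphatic].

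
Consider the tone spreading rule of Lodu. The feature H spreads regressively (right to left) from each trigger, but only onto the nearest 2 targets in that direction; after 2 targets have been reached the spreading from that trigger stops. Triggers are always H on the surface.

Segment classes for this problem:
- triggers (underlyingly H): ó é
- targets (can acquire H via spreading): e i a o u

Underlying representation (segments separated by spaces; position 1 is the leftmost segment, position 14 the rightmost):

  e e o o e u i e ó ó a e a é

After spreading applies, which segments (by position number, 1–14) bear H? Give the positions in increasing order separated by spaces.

7 8 9 10 12 13 14

From /ó/ at 9 leftward: 8 /e/ → H; 7 /i/ → H; bound reached.
From /ó/ at 10 leftward: 9 /ó/ is itself a trigger — this domain ends here.
From /é/ at 14 leftward: 13 /a/ → H; 12 /e/ → H; bound reached.
Targets with no active source: positions 1 2 3 4 5 6 11 stay [-high tone].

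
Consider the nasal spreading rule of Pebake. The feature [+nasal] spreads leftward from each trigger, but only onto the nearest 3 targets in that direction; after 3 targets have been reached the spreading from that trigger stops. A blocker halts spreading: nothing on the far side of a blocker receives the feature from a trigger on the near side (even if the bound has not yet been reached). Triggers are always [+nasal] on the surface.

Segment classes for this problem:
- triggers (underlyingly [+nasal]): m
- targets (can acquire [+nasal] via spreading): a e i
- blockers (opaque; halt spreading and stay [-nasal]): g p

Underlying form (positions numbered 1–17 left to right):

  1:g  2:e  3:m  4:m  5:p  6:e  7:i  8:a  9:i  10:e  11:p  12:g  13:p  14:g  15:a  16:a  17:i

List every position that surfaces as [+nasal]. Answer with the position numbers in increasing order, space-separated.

2 3 4

From /m/ at 3 leftward: 2 /e/ → [+nasal]; 1 /g/ blocks.
From /m/ at 4 leftward: 3 /m/ is itself a trigger — this domain ends here.
Targets with no active source: positions 6 7 8 9 10 15 16 17 stay [-nasal].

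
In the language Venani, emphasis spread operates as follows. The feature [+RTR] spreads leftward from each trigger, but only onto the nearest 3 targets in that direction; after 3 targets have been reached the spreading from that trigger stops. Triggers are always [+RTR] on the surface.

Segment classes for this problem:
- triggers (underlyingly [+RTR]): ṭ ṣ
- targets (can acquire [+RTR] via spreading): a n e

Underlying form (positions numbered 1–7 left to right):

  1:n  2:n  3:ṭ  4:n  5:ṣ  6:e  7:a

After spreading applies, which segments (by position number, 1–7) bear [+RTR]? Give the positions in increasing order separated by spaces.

1 2 3 4 5

From /ṭ/ at 3 leftward: 2 /n/ → [+RTR]; 1 /n/ → [+RTR]; word edge.
From /ṣ/ at 5 leftward: 4 /n/ → [+RTR]; 3 /ṭ/ is itself a trigger — this domain ends here.
Targets with no active source: positions 6 7 stay [-emphatic].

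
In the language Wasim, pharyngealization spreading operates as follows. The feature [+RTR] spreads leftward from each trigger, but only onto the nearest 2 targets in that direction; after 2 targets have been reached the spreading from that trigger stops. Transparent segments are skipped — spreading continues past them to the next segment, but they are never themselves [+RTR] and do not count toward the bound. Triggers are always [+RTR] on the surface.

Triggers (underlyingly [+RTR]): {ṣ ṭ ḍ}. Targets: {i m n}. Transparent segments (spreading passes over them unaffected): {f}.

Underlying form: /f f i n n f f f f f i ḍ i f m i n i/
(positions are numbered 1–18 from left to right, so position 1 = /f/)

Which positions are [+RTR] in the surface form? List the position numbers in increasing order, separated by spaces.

5 11 12

From /ḍ/ at 12 leftward: 11 /i/ → [+RTR]; 10 /f/ transparent; 9 /f/ transparent; 8 /f/ transparent; 7 /f/ transparent; 6 /f/ transparent; 5 /n/ → [+RTR]; bound reached.
Targets with no active source: positions 3 4 13 15 16 17 18 stay [-emphatic].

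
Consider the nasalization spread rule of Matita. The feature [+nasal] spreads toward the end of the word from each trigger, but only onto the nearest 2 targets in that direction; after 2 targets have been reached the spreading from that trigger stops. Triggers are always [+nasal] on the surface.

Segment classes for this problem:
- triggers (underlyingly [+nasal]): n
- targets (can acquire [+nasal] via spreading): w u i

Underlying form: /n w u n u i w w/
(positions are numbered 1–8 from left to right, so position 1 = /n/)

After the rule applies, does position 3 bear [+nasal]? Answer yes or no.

yes

From /n/ at 1 rightward: 2 /w/ → [+nasal]; 3 /u/ → [+nasal]; bound reached.
From /n/ at 4 rightward: 5 /u/ → [+nasal]; 6 /i/ → [+nasal]; bound reached.
Targets with no active source: positions 7 8 stay [-nasal].
[+nasal] positions on the surface: 1 2 3 4 5 6.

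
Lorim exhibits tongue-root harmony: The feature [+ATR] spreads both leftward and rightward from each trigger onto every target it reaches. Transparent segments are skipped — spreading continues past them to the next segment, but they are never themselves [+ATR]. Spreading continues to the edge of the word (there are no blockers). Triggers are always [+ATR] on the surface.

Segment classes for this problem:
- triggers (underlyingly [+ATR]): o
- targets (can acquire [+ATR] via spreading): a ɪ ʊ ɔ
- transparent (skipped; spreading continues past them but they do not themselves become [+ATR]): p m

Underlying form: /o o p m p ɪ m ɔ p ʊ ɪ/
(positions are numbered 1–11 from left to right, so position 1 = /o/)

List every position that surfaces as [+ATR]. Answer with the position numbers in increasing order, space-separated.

From /o/ at 1 rightward: 2 /o/ is itself a trigger — this domain ends here.
From /o/ at 1 leftward: word edge.
From /o/ at 2 rightward: 3 /p/ transparent; 4 /m/ transparent; 5 /p/ transparent; 6 /ɪ/ → [+ATR]; 7 /m/ transparent; 8 /ɔ/ → [+ATR]; 9 /p/ transparent; 10 /ʊ/ → [+ATR]; 11 /ɪ/ → [+ATR]; word edge.
From /o/ at 2 leftward: 1 /o/ is itself a trigger — this domain ends here.

1 2 6 8 10 11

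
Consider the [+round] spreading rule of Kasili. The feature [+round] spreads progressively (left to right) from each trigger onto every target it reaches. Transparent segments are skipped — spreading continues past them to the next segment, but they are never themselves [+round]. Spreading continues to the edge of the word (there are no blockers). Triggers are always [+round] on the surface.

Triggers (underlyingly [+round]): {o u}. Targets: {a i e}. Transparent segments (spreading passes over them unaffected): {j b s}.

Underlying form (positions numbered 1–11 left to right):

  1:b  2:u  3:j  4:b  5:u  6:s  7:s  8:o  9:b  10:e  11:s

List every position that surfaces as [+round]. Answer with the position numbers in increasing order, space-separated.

2 5 8 10

From /u/ at 2 rightward: 3 /j/ transparent; 4 /b/ transparent; 5 /u/ is itself a trigger — this domain ends here.
From /u/ at 5 rightward: 6 /s/ transparent; 7 /s/ transparent; 8 /o/ is itself a trigger — this domain ends here.
From /o/ at 8 rightward: 9 /b/ transparent; 10 /e/ → [+round]; 11 /s/ transparent; word edge.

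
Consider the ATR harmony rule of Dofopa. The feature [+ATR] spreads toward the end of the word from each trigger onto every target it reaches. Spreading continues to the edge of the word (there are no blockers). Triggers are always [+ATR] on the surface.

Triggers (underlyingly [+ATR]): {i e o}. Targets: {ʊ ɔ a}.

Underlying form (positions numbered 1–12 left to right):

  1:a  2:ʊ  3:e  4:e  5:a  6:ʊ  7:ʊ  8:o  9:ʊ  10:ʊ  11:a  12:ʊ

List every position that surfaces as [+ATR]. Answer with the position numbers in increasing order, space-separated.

From /e/ at 3 rightward: 4 /e/ is itself a trigger — this domain ends here.
From /e/ at 4 rightward: 5 /a/ → [+ATR]; 6 /ʊ/ → [+ATR]; 7 /ʊ/ → [+ATR]; 8 /o/ is itself a trigger — this domain ends here.
From /o/ at 8 rightward: 9 /ʊ/ → [+ATR]; 10 /ʊ/ → [+ATR]; 11 /a/ → [+ATR]; 12 /ʊ/ → [+ATR]; word edge.
Targets with no active source: positions 1 2 stay [-ATR].

3 4 5 6 7 8 9 10 11 12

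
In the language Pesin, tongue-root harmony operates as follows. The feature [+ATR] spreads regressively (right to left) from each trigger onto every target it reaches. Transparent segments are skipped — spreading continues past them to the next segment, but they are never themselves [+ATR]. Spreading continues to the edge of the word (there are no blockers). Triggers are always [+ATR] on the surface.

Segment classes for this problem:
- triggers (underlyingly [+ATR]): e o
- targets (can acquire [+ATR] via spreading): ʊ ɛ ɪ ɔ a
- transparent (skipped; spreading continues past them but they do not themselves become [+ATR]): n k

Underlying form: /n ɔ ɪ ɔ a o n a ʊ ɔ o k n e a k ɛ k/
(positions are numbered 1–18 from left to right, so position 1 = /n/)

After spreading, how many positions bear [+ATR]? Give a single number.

10

From /o/ at 6 leftward: 5 /a/ → [+ATR]; 4 /ɔ/ → [+ATR]; 3 /ɪ/ → [+ATR]; 2 /ɔ/ → [+ATR]; 1 /n/ transparent; word edge.
From /o/ at 11 leftward: 10 /ɔ/ → [+ATR]; 9 /ʊ/ → [+ATR]; 8 /a/ → [+ATR]; 7 /n/ transparent; 6 /o/ is itself a trigger — this domain ends here.
From /e/ at 14 leftward: 13 /n/ transparent; 12 /k/ transparent; 11 /o/ is itself a trigger — this domain ends here.
Targets with no active source: positions 15 17 stay [-ATR].
[+ATR] positions on the surface: 2 3 4 5 6 8 9 10 11 14.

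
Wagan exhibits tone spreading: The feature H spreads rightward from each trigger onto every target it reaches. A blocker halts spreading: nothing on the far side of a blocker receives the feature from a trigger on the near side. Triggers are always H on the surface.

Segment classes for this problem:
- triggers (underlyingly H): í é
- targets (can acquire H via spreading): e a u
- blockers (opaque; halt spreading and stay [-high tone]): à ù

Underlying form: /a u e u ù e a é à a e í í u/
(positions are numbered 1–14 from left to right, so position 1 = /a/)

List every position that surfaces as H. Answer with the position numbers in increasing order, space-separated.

From /é/ at 8 rightward: 9 /à/ blocks.
From /í/ at 12 rightward: 13 /í/ is itself a trigger — this domain ends here.
From /í/ at 13 rightward: 14 /u/ → H; word edge.
Targets with no active source: positions 1 2 3 4 6 7 10 11 stay [-high tone].

8 12 13 14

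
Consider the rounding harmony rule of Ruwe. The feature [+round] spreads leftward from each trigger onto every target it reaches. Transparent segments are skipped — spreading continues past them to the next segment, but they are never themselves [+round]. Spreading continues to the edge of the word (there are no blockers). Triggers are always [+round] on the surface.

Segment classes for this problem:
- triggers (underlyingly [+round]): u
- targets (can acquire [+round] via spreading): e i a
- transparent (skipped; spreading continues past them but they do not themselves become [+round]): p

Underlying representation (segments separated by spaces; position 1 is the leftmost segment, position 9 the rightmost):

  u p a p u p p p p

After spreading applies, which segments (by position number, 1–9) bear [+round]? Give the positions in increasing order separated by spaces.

From /u/ at 1 leftward: word edge.
From /u/ at 5 leftward: 4 /p/ transparent; 3 /a/ → [+round]; 2 /p/ transparent; 1 /u/ is itself a trigger — this domain ends here.

1 3 5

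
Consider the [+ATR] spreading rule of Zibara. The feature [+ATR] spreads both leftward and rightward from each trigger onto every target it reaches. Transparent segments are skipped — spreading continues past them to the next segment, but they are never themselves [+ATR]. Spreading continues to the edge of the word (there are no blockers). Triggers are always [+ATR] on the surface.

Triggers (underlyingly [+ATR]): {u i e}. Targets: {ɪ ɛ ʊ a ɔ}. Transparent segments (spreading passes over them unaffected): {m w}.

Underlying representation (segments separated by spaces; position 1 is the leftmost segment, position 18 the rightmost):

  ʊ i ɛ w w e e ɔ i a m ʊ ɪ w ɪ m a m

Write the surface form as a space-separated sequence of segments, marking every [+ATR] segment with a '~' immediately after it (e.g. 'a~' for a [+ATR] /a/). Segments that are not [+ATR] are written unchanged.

ʊ~ i~ ɛ~ w w e~ e~ ɔ~ i~ a~ m ʊ~ ɪ~ w ɪ~ m a~ m

From /i/ at 2 rightward: 3 /ɛ/ → [+ATR]; 4 /w/ transparent; 5 /w/ transparent; 6 /e/ is itself a trigger — this domain ends here.
From /i/ at 2 leftward: 1 /ʊ/ → [+ATR]; word edge.
From /e/ at 6 rightward: 7 /e/ is itself a trigger — this domain ends here.
From /e/ at 6 leftward: 5 /w/ transparent; 4 /w/ transparent; 3 /ɛ/ → [+ATR]; 2 /i/ is itself a trigger — this domain ends here.
From /e/ at 7 rightward: 8 /ɔ/ → [+ATR]; 9 /i/ is itself a trigger — this domain ends here.
From /e/ at 7 leftward: 6 /e/ is itself a trigger — this domain ends here.
From /i/ at 9 rightward: 10 /a/ → [+ATR]; 11 /m/ transparent; 12 /ʊ/ → [+ATR]; 13 /ɪ/ → [+ATR]; 14 /w/ transparent; 15 /ɪ/ → [+ATR]; 16 /m/ transparent; 17 /a/ → [+ATR]; 18 /m/ transparent; word edge.
From /i/ at 9 leftward: 8 /ɔ/ → [+ATR]; 7 /e/ is itself a trigger — this domain ends here.
[+ATR] positions on the surface: 1 2 3 6 7 8 9 10 12 13 15 17.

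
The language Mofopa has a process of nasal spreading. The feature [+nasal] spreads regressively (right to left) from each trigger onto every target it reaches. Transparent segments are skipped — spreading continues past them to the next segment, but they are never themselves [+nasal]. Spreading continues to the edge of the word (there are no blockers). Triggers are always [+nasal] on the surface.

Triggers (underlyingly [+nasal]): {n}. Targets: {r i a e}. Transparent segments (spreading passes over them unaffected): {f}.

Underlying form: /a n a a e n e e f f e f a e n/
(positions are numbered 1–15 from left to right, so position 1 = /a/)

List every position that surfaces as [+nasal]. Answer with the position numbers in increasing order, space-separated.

From /n/ at 2 leftward: 1 /a/ → [+nasal]; word edge.
From /n/ at 6 leftward: 5 /e/ → [+nasal]; 4 /a/ → [+nasal]; 3 /a/ → [+nasal]; 2 /n/ is itself a trigger — this domain ends here.
From /n/ at 15 leftward: 14 /e/ → [+nasal]; 13 /a/ → [+nasal]; 12 /f/ transparent; 11 /e/ → [+nasal]; 10 /f/ transparent; 9 /f/ transparent; 8 /e/ → [+nasal]; 7 /e/ → [+nasal]; 6 /n/ is itself a trigger — this domain ends here.

1 2 3 4 5 6 7 8 11 13 14 15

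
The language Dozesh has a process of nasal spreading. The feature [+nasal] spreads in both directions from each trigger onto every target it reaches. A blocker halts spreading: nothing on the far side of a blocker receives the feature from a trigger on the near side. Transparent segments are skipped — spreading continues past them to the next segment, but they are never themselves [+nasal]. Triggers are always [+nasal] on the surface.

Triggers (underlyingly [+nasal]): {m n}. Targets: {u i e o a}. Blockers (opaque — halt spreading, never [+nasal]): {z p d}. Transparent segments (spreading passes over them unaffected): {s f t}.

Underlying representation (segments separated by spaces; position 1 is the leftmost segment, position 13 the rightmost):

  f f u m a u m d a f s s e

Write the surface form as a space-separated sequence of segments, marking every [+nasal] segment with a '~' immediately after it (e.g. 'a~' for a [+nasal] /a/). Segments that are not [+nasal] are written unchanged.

f f u~ m~ a~ u~ m~ d a f s s e

From /m/ at 4 rightward: 5 /a/ → [+nasal]; 6 /u/ → [+nasal]; 7 /m/ is itself a trigger — this domain ends here.
From /m/ at 4 leftward: 3 /u/ → [+nasal]; 2 /f/ transparent; 1 /f/ transparent; word edge.
From /m/ at 7 rightward: 8 /d/ blocks.
From /m/ at 7 leftward: 6 /u/ → [+nasal]; 5 /a/ → [+nasal]; 4 /m/ is itself a trigger — this domain ends here.
Targets with no active source: positions 9 13 stay [-nasal].
[+nasal] positions on the surface: 3 4 5 6 7.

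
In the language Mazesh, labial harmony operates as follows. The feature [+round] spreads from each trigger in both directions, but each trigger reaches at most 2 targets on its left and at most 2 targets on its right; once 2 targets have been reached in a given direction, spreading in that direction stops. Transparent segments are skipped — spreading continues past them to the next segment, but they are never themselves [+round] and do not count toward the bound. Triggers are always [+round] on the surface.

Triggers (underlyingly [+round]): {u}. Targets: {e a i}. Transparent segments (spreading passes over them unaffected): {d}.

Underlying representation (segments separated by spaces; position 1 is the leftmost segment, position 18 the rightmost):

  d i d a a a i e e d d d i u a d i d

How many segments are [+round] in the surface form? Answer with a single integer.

From /u/ at 14 rightward: 15 /a/ → [+round]; 16 /d/ transparent; 17 /i/ → [+round]; bound reached.
From /u/ at 14 leftward: 13 /i/ → [+round]; 12 /d/ transparent; 11 /d/ transparent; 10 /d/ transparent; 9 /e/ → [+round]; bound reached.
Targets with no active source: positions 2 4 5 6 7 8 stay [-round].
[+round] positions on the surface: 9 13 14 15 17.

5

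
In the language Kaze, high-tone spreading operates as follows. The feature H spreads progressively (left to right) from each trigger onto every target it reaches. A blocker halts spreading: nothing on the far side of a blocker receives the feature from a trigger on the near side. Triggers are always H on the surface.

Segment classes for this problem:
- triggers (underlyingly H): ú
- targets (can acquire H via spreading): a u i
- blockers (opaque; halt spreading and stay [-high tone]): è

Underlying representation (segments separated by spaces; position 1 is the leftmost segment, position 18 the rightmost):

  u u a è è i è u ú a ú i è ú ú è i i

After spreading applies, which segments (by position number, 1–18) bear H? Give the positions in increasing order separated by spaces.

From /ú/ at 9 rightward: 10 /a/ → H; 11 /ú/ is itself a trigger — this domain ends here.
From /ú/ at 11 rightward: 12 /i/ → H; 13 /è/ blocks.
From /ú/ at 14 rightward: 15 /ú/ is itself a trigger — this domain ends here.
From /ú/ at 15 rightward: 16 /è/ blocks.
Targets with no active source: positions 1 2 3 6 8 17 18 stay [-high tone].

9 10 11 12 14 15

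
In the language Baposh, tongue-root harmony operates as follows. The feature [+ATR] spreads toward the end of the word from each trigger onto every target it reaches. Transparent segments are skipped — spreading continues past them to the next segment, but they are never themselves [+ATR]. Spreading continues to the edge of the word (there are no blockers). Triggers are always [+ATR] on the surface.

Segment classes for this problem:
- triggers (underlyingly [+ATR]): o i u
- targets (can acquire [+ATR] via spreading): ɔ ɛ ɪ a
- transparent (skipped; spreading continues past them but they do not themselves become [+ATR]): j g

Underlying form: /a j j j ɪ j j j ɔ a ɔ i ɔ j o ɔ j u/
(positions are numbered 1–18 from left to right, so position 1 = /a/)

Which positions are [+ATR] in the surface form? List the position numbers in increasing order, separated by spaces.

From /i/ at 12 rightward: 13 /ɔ/ → [+ATR]; 14 /j/ transparent; 15 /o/ is itself a trigger — this domain ends here.
From /o/ at 15 rightward: 16 /ɔ/ → [+ATR]; 17 /j/ transparent; 18 /u/ is itself a trigger — this domain ends here.
From /u/ at 18 rightward: word edge.
Targets with no active source: positions 1 5 9 10 11 stay [-ATR].

12 13 15 16 18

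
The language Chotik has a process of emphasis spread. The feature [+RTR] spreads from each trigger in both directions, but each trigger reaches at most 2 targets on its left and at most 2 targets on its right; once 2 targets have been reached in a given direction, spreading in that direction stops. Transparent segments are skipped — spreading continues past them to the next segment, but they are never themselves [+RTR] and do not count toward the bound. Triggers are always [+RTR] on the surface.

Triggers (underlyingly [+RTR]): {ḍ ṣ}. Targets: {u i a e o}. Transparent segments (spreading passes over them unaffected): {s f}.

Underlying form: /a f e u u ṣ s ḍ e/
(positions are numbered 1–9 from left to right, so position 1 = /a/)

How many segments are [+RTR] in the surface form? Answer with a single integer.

5

From /ṣ/ at 6 rightward: 7 /s/ transparent; 8 /ḍ/ is itself a trigger — this domain ends here.
From /ṣ/ at 6 leftward: 5 /u/ → [+RTR]; 4 /u/ → [+RTR]; bound reached.
From /ḍ/ at 8 rightward: 9 /e/ → [+RTR]; word edge.
From /ḍ/ at 8 leftward: 7 /s/ transparent; 6 /ṣ/ is itself a trigger — this domain ends here.
Targets with no active source: positions 1 3 stay [-emphatic].
[+RTR] positions on the surface: 4 5 6 8 9.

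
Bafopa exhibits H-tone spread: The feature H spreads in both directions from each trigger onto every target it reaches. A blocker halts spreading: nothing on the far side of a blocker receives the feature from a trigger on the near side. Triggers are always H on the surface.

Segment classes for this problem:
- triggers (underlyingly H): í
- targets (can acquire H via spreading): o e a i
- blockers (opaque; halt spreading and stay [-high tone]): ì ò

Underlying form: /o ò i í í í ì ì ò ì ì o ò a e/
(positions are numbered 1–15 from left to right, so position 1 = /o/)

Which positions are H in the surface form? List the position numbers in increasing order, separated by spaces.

3 4 5 6

From /í/ at 4 rightward: 5 /í/ is itself a trigger — this domain ends here.
From /í/ at 4 leftward: 3 /i/ → H; 2 /ò/ blocks.
From /í/ at 5 rightward: 6 /í/ is itself a trigger — this domain ends here.
From /í/ at 5 leftward: 4 /í/ is itself a trigger — this domain ends here.
From /í/ at 6 rightward: 7 /ì/ blocks.
From /í/ at 6 leftward: 5 /í/ is itself a trigger — this domain ends here.
Targets with no active source: positions 1 12 14 15 stay [-high tone].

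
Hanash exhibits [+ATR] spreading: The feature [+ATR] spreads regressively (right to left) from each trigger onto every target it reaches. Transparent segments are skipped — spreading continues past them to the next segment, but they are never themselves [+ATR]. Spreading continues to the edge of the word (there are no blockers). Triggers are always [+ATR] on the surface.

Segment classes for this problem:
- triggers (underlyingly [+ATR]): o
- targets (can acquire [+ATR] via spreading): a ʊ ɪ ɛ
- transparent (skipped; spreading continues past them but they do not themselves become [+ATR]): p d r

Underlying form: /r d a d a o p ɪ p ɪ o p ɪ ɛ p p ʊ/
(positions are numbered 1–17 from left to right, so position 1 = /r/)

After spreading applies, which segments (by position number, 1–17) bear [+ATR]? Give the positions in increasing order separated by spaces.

From /o/ at 6 leftward: 5 /a/ → [+ATR]; 4 /d/ transparent; 3 /a/ → [+ATR]; 2 /d/ transparent; 1 /r/ transparent; word edge.
From /o/ at 11 leftward: 10 /ɪ/ → [+ATR]; 9 /p/ transparent; 8 /ɪ/ → [+ATR]; 7 /p/ transparent; 6 /o/ is itself a trigger — this domain ends here.
Targets with no active source: positions 13 14 17 stay [-ATR].

3 5 6 8 10 11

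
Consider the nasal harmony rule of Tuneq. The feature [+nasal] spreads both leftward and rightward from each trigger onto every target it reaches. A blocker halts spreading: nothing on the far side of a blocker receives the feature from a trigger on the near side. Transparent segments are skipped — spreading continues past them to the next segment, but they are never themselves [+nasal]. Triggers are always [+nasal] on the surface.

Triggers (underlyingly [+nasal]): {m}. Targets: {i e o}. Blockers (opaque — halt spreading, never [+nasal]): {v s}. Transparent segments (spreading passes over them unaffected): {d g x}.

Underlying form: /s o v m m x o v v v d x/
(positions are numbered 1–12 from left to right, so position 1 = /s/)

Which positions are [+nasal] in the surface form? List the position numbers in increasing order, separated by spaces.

4 5 7

From /m/ at 4 rightward: 5 /m/ is itself a trigger — this domain ends here.
From /m/ at 4 leftward: 3 /v/ blocks.
From /m/ at 5 rightward: 6 /x/ transparent; 7 /o/ → [+nasal]; 8 /v/ blocks.
From /m/ at 5 leftward: 4 /m/ is itself a trigger — this domain ends here.
Target with no active source: position 2 stays [-nasal].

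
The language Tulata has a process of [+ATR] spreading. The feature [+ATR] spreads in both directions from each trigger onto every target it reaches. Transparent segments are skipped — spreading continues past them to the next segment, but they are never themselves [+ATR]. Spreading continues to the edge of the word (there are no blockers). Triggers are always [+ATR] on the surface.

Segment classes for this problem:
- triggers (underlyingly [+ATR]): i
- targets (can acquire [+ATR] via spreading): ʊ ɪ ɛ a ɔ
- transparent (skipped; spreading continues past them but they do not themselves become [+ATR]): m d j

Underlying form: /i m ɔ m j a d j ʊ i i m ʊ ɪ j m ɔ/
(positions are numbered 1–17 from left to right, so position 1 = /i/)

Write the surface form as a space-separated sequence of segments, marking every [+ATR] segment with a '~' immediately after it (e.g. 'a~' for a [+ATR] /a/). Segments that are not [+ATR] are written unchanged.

From /i/ at 1 rightward: 2 /m/ transparent; 3 /ɔ/ → [+ATR]; 4 /m/ transparent; 5 /j/ transparent; 6 /a/ → [+ATR]; 7 /d/ transparent; 8 /j/ transparent; 9 /ʊ/ → [+ATR]; 10 /i/ is itself a trigger — this domain ends here.
From /i/ at 1 leftward: word edge.
From /i/ at 10 rightward: 11 /i/ is itself a trigger — this domain ends here.
From /i/ at 10 leftward: 9 /ʊ/ → [+ATR]; 8 /j/ transparent; 7 /d/ transparent; 6 /a/ → [+ATR]; 5 /j/ transparent; 4 /m/ transparent; 3 /ɔ/ → [+ATR]; 2 /m/ transparent; 1 /i/ is itself a trigger — this domain ends here.
From /i/ at 11 rightward: 12 /m/ transparent; 13 /ʊ/ → [+ATR]; 14 /ɪ/ → [+ATR]; 15 /j/ transparent; 16 /m/ transparent; 17 /ɔ/ → [+ATR]; word edge.
From /i/ at 11 leftward: 10 /i/ is itself a trigger — this domain ends here.
[+ATR] positions on the surface: 1 3 6 9 10 11 13 14 17.

i~ m ɔ~ m j a~ d j ʊ~ i~ i~ m ʊ~ ɪ~ j m ɔ~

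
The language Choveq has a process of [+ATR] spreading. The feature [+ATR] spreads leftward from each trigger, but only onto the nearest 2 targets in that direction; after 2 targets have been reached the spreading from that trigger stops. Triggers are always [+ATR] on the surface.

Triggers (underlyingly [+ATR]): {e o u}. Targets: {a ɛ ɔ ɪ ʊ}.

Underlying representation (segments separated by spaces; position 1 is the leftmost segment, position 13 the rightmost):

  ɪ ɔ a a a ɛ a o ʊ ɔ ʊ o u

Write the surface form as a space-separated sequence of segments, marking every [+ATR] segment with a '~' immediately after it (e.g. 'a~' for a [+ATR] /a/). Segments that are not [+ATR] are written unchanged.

From /o/ at 8 leftward: 7 /a/ → [+ATR]; 6 /ɛ/ → [+ATR]; bound reached.
From /o/ at 12 leftward: 11 /ʊ/ → [+ATR]; 10 /ɔ/ → [+ATR]; bound reached.
From /u/ at 13 leftward: 12 /o/ is itself a trigger — this domain ends here.
Targets with no active source: positions 1 2 3 4 5 9 stay [-ATR].
[+ATR] positions on the surface: 6 7 8 10 11 12 13.

ɪ ɔ a a a ɛ~ a~ o~ ʊ ɔ~ ʊ~ o~ u~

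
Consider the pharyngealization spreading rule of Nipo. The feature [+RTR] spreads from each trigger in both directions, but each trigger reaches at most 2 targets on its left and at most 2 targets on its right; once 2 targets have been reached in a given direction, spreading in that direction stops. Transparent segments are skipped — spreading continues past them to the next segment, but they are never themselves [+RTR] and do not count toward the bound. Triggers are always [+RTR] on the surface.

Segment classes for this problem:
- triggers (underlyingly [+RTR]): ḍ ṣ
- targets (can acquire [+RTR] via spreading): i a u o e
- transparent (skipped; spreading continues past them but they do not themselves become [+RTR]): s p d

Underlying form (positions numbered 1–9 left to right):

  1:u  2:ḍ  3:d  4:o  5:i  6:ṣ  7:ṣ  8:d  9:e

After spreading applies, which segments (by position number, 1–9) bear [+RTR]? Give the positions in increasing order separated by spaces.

1 2 4 5 6 7 9

From /ḍ/ at 2 rightward: 3 /d/ transparent; 4 /o/ → [+RTR]; 5 /i/ → [+RTR]; bound reached.
From /ḍ/ at 2 leftward: 1 /u/ → [+RTR]; word edge.
From /ṣ/ at 6 rightward: 7 /ṣ/ is itself a trigger — this domain ends here.
From /ṣ/ at 6 leftward: 5 /i/ → [+RTR]; 4 /o/ → [+RTR]; bound reached.
From /ṣ/ at 7 rightward: 8 /d/ transparent; 9 /e/ → [+RTR]; word edge.
From /ṣ/ at 7 leftward: 6 /ṣ/ is itself a trigger — this domain ends here.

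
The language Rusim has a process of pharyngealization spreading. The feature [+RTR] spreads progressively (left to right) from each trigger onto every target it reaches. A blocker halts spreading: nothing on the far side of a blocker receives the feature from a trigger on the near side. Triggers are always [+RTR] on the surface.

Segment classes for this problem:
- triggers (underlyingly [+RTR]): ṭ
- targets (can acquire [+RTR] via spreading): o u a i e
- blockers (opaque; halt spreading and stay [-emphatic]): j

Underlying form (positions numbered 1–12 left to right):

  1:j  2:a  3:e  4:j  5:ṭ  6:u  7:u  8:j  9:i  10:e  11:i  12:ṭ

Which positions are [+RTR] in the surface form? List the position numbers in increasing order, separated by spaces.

5 6 7 12

From /ṭ/ at 5 rightward: 6 /u/ → [+RTR]; 7 /u/ → [+RTR]; 8 /j/ blocks.
From /ṭ/ at 12 rightward: word edge.
Targets with no active source: positions 2 3 9 10 11 stay [-emphatic].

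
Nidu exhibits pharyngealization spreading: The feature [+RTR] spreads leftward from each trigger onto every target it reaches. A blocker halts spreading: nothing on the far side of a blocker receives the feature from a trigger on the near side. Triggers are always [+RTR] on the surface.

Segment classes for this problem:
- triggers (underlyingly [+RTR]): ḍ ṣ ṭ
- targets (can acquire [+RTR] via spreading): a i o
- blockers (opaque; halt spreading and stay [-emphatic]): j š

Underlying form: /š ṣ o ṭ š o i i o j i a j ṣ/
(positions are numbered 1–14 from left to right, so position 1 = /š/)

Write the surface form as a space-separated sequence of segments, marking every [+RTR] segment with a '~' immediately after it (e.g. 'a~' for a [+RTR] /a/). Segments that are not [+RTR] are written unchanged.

From /ṣ/ at 2 leftward: 1 /š/ blocks.
From /ṭ/ at 4 leftward: 3 /o/ → [+RTR]; 2 /ṣ/ is itself a trigger — this domain ends here.
From /ṣ/ at 14 leftward: 13 /j/ blocks.
Targets with no active source: positions 6 7 8 9 11 12 stay [-emphatic].
[+RTR] positions on the surface: 2 3 4 14.

š ṣ~ o~ ṭ~ š o i i o j i a j ṣ~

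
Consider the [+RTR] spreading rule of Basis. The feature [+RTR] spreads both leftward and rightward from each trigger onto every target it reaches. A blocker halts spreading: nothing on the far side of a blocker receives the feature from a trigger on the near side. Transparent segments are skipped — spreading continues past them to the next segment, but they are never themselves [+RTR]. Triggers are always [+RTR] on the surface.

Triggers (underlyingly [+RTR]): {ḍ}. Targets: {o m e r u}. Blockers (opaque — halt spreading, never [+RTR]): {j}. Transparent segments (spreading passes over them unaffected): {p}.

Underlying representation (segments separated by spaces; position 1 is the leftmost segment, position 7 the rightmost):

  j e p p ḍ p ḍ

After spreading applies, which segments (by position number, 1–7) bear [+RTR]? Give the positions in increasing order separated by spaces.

From /ḍ/ at 5 rightward: 6 /p/ transparent; 7 /ḍ/ is itself a trigger — this domain ends here.
From /ḍ/ at 5 leftward: 4 /p/ transparent; 3 /p/ transparent; 2 /e/ → [+RTR]; 1 /j/ blocks.
From /ḍ/ at 7 rightward: word edge.
From /ḍ/ at 7 leftward: 6 /p/ transparent; 5 /ḍ/ is itself a trigger — this domain ends here.

2 5 7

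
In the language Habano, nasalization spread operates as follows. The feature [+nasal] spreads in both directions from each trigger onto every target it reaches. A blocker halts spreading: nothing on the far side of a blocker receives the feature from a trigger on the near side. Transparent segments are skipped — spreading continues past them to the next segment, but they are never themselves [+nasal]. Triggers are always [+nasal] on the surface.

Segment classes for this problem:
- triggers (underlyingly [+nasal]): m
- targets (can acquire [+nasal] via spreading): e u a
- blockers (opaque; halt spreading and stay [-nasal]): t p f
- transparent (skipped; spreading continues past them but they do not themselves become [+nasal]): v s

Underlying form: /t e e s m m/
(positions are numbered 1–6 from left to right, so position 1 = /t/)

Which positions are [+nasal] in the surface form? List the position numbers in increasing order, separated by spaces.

2 3 5 6

From /m/ at 5 rightward: 6 /m/ is itself a trigger — this domain ends here.
From /m/ at 5 leftward: 4 /s/ transparent; 3 /e/ → [+nasal]; 2 /e/ → [+nasal]; 1 /t/ blocks.
From /m/ at 6 rightward: word edge.
From /m/ at 6 leftward: 5 /m/ is itself a trigger — this domain ends here.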